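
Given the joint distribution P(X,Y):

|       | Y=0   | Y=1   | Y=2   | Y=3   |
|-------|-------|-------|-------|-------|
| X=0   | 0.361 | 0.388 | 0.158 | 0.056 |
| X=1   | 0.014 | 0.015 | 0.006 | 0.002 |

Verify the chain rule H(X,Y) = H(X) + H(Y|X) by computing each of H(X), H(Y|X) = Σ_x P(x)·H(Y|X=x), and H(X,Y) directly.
H(X) = 0.2284 bits, H(Y|X) = 1.7250 bits, H(X,Y) = 1.9534 bits

Marginal of X (row sums):
  P(X=0) = 0.361 + 0.388 + 0.158 + 0.056 = 0.963
  P(X=1) = 0.014 + 0.015 + 0.006 + 0.002 = 0.037
H(X) = -[0.963·log₂(0.963) + 0.037·log₂(0.037)]
  = 0.0524 + 0.1760 = 0.2284 bits

H(Y|X) = Σ_x P(x)·H(Y|X=x):
  X=0: P(X=0) = 0.963, P(Y|X=0) = (361/963, 388/963, 158/963, 56/963) → H(Y|X=0) = 1.7255
  X=1: P(X=1) = 0.037, P(Y|X=1) = (14/37, 15/37, 6/37, 2/37) → H(Y|X=1) = 1.7117
H(Y|X) = 0.963·1.7255 + 0.037·1.7117 = 1.7250 bits

H(X,Y) = -Σ_{x,y} P(x,y) log₂ P(x,y). Per-cell terms -P(x,y)·log₂P(x,y):
  X=0: 0.5306, 0.5300, 0.4206, 0.2329
  X=1: 0.0862, 0.0909, 0.0443, 0.0179
Sum of the 8 terms: H(X,Y) = 1.9534 bits

Chain rule check:
  H(X) + H(Y|X) = 0.2284 + 1.7250 = 1.9534 bits
  H(X,Y) = 1.9534 bits
✓ Chain rule verified.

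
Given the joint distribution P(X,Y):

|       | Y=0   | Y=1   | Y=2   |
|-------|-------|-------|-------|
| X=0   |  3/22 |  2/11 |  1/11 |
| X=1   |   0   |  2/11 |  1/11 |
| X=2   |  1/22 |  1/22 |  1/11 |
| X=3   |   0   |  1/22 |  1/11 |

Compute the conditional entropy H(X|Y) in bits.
1.6575 bits

H(X|Y) = H(X,Y) - H(Y)

H(X,Y) = -Σ_{x,y} P(x,y) log₂ P(x,y). Per-cell terms -P(x,y)·log₂P(x,y):
  X=0: 0.39197, 0.44717, 0.31449
  X=1: 0.00000, 0.44717, 0.31449
  X=2: 0.20270, 0.20270, 0.31449
  X=3: 0.00000, 0.20270, 0.31449
  (cells with P = 0 contribute 0)
Sum of the 12 terms: H(X,Y) = 3.1524 bits

Marginal of Y (column sums):
  P(Y=0) = 3/22 + 0 + 1/22 + 0 = 2/11
  P(Y=1) = 2/11 + 2/11 + 1/22 + 1/22 = 5/11
  P(Y=2) = 1/11 + 1/11 + 1/11 + 1/11 = 4/11
H(Y) = -[(2/11)·log₂(2/11) + (5/11)·log₂(5/11) + (4/11)·log₂(4/11)]
  = 0.44717 + 0.51705 + 0.53070 = 1.4949 bits

H(X|Y) = H(X,Y) - H(Y) = 3.1524 - 1.4949 = 1.6575 bits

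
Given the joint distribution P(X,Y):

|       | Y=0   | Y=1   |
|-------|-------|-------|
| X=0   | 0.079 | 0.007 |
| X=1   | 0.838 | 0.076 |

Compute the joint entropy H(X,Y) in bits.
0.8356 bits

H(X,Y) = -Σ_{x,y} P(x,y) log₂ P(x,y). Per-cell terms -P(x,y)·log₂P(x,y):
  X=0: 0.28930, 0.05011
  X=1: 0.21367, 0.28256
Sum of the 4 terms: H(X,Y) = 0.8356 bits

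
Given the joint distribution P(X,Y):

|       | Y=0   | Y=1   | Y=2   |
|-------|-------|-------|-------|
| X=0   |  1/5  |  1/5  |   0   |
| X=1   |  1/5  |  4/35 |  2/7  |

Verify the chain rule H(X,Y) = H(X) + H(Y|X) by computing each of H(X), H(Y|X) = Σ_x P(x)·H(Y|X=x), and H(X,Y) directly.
H(X) = 0.9710 bits, H(Y|X) = 1.2962 bits, H(X,Y) = 2.2672 bits

Marginal of X (row sums):
  P(X=0) = 1/5 + 1/5 + 0 = 2/5
  P(X=1) = 1/5 + 4/35 + 2/7 = 3/5
H(X) = -[(2/5)·log₂(2/5) + (3/5)·log₂(3/5)]
  = 0.5288 + 0.4422 = 0.9710 bits

H(Y|X) = Σ_x P(x)·H(Y|X=x):
  X=0: P(X=0) = 2/5, P(Y|X=0) = (1/2, 1/2, 0) → H(Y|X=0) = 1.0000
  X=1: P(X=1) = 3/5, P(Y|X=1) = (1/3, 4/21, 10/21) → H(Y|X=1) = 1.4937
H(Y|X) = (2/5)·1.0000 + (3/5)·1.4937 = 1.2962 bits

H(X,Y) = -Σ_{x,y} P(x,y) log₂ P(x,y). Per-cell terms -P(x,y)·log₂P(x,y):
  X=0: 0.4644, 0.4644, 0.0000
  X=1: 0.4644, 0.3576, 0.5164
  (cells with P = 0 contribute 0)
Sum of the 6 terms: H(X,Y) = 2.2672 bits

Chain rule check:
  H(X) + H(Y|X) = 0.9710 + 1.2962 = 2.2672 bits
  H(X,Y) = 2.2672 bits
✓ Chain rule verified.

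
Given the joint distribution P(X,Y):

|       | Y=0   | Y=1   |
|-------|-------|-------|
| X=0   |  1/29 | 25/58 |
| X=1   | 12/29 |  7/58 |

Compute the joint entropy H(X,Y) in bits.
1.5858 bits

H(X,Y) = -Σ_{x,y} P(x,y) log₂ P(x,y). Per-cell terms -P(x,y)·log₂P(x,y):
  X=0: 0.1675, 0.5233
  X=1: 0.5268, 0.3682
Sum of the 4 terms: H(X,Y) = 1.5858 bits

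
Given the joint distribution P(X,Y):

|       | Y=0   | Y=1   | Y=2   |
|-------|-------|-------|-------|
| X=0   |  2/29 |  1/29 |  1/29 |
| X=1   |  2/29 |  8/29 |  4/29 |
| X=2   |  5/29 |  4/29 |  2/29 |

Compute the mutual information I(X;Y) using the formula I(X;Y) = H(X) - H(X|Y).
0.0982 bits

I(X;Y) = H(X) - H(X|Y)

Marginal of X (row sums):
  P(X=0) = 2/29 + 1/29 + 1/29 = 4/29
  P(X=1) = 2/29 + 8/29 + 4/29 = 14/29
  P(X=2) = 5/29 + 4/29 + 2/29 = 11/29
H(X) = -[(4/29)·log₂(4/29) + (14/29)·log₂(14/29) + (11/29)·log₂(11/29)]
  = 0.394204 + 0.507199 + 0.530484 = 1.43189 bits

Marginal of Y (column sums):
  P(Y=0) = 2/29 + 2/29 + 5/29 = 9/29
  P(Y=1) = 1/29 + 8/29 + 4/29 = 13/29
  P(Y=2) = 1/29 + 4/29 + 2/29 = 7/29
H(X|Y) = Σ_y P(y)·H(X|Y=y):
  Y=0: P(Y=0) = 9/29, P(X|Y=0) = (2/9, 2/9, 5/9) → H(X|Y=0) = 1.435521
  Y=1: P(Y=1) = 13/29, P(X|Y=1) = (1/13, 8/13, 4/13) → H(X|Y=1) = 1.238901
  Y=2: P(Y=2) = 7/29, P(X|Y=2) = (1/7, 4/7, 2/7) → H(X|Y=2) = 1.378783
H(X|Y) = (9/29)·1.435521 + (13/29)·1.238901 + (7/29)·1.378783 = 1.33369 bits

I(X;Y) = H(X) - H(X|Y) = 1.43189 - 1.33369 = 0.0982 bits

Cross-check via I(X;Y) = H(X) + H(Y) - H(X,Y): computing H(Y) from the column sums and H(X,Y) from the 9 cells in the same way gives H(Y) = 1.53776 bits and H(X,Y) = 2.87144 bits, so
I(X;Y) = 1.43189 + 1.53776 - 2.87144 = 0.0982 bits ✓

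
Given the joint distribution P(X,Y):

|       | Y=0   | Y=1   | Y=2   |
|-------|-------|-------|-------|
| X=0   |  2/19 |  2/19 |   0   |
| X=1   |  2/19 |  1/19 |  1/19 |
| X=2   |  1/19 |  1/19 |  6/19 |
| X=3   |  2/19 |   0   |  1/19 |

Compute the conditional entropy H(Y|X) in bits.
1.1182 bits

H(Y|X) = H(X,Y) - H(X)

H(X,Y) = -Σ_{x,y} P(x,y) log₂ P(x,y). Per-cell terms -P(x,y)·log₂P(x,y):
  X=0: 0.34189, 0.34189, 0.00000
  X=1: 0.34189, 0.22358, 0.22358
  X=2: 0.22358, 0.22358, 0.52515
  X=3: 0.34189, 0.00000, 0.22358
  (cells with P = 0 contribute 0)
Sum of the 12 terms: H(X,Y) = 3.0106 bits

Marginal of X (row sums):
  P(X=0) = 2/19 + 2/19 + 0 = 4/19
  P(X=1) = 2/19 + 1/19 + 1/19 = 4/19
  P(X=2) = 1/19 + 1/19 + 6/19 = 8/19
  P(X=3) = 2/19 + 0 + 1/19 = 3/19
H(X) = -[(4/19)·log₂(4/19) + (4/19)·log₂(4/19) + (8/19)·log₂(8/19) + (3/19)·log₂(3/19)]
  = 0.47325 + 0.47325 + 0.52544 + 0.42047 = 1.8924 bits

H(Y|X) = H(X,Y) - H(X) = 3.0106 - 1.8924 = 1.1182 bits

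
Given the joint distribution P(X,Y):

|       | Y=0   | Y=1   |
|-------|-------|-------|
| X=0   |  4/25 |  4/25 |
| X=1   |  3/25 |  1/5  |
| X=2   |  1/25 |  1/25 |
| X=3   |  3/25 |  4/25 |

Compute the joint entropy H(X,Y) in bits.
2.8391 bits

H(X,Y) = -Σ_{x,y} P(x,y) log₂ P(x,y). Per-cell terms -P(x,y)·log₂P(x,y):
  X=0: 0.42302, 0.42302
  X=1: 0.36707, 0.46439
  X=2: 0.18575, 0.18575
  X=3: 0.36707, 0.42302
Sum of the 8 terms: H(X,Y) = 2.8391 bits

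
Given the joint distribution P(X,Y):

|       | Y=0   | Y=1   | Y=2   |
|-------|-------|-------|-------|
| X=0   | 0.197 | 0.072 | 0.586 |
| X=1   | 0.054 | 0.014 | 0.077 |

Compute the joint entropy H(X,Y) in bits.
1.7853 bits

H(X,Y) = -Σ_{x,y} P(x,y) log₂ P(x,y). Per-cell terms -P(x,y)·log₂P(x,y):
  X=0: 0.46172, 0.27330, 0.45182
  X=1: 0.22739, 0.08622, 0.28482
Sum of the 6 terms: H(X,Y) = 1.7853 bits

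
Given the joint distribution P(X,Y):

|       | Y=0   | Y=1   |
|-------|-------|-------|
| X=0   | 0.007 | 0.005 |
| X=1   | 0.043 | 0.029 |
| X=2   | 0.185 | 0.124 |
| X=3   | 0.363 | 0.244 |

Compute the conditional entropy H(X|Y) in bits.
1.3106 bits

H(X|Y) = H(X,Y) - H(Y)

H(X,Y) = -Σ_{x,y} P(x,y) log₂ P(x,y). Per-cell terms -P(x,y)·log₂P(x,y):
  X=0: 0.0501, 0.0382
  X=1: 0.1952, 0.1481
  X=2: 0.4504, 0.3734
  X=3: 0.5307, 0.4966
Sum of the 8 terms: H(X,Y) = 2.2827 bits

Marginal of Y (column sums):
  P(Y=0) = 0.007 + 0.043 + 0.185 + 0.363 = 0.598
  P(Y=1) = 0.005 + 0.029 + 0.124 + 0.244 = 0.402
H(Y) = -[0.598·log₂(0.598) + 0.402·log₂(0.402)]
  = 0.4436 + 0.5285 = 0.9721 bits

H(X|Y) = H(X,Y) - H(Y) = 2.2827 - 0.9721 = 1.3106 bits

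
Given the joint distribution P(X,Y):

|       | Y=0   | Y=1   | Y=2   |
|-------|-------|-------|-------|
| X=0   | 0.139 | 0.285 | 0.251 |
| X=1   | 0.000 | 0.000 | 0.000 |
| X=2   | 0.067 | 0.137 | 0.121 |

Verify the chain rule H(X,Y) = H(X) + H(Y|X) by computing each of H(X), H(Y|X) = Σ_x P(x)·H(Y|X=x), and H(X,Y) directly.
H(X) = 0.9097 bits, H(Y|X) = 1.5255 bits, H(X,Y) = 2.4352 bits

Marginal of X (row sums):
  P(X=0) = 0.139 + 0.285 + 0.251 = 0.675
  P(X=1) = 0.000 + 0.000 + 0.000 = 0.000
  P(X=2) = 0.067 + 0.137 + 0.121 = 0.325
H(X) = -[0.675·log₂(0.675) + 0.325·log₂(0.325)]   (outcomes with P = 0 contribute 0)
  = 0.38275 + 0.52698 = 0.9097 bits

H(Y|X) = Σ_x P(x)·H(Y|X=x):
  X=0: P(X=0) = 0.675, P(Y|X=0) = (139/675, 19/45, 251/675) → H(Y|X=0) = 1.52539
  X=1: P(X=1) = 0 → contributes 0
  X=2: P(X=2) = 0.325, P(Y|X=2) = (67/325, 137/325, 121/325) → H(Y|X=2) = 1.52571
H(Y|X) = 0.675·1.52539 + 0.325·1.52571 = 1.5255 bits

H(X,Y) = -Σ_{x,y} P(x,y) log₂ P(x,y). Per-cell terms -P(x,y)·log₂P(x,y):
  X=0: 0.39571, 0.51613, 0.50055
  X=1: 0.00000, 0.00000, 0.00000
  X=2: 0.26128, 0.39288, 0.36868
  (cells with P = 0 contribute 0)
Sum of the 9 terms: H(X,Y) = 2.4352 bits

Chain rule check:
  H(X) + H(Y|X) = 0.9097 + 1.5255 = 2.4352 bits
  H(X,Y) = 2.4352 bits
✓ Chain rule verified.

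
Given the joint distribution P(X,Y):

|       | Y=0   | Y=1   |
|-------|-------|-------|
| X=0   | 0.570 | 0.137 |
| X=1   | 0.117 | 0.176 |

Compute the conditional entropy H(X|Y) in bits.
0.7618 bits

H(X|Y) = H(X,Y) - H(Y)

H(X,Y) = -Σ_{x,y} P(x,y) log₂ P(x,y). Per-cell terms -P(x,y)·log₂P(x,y):
  X=0: 0.46225, 0.39288
  X=1: 0.36216, 0.44112
Sum of the 4 terms: H(X,Y) = 1.6584 bits

Marginal of Y (column sums):
  P(Y=0) = 0.570 + 0.117 = 0.687
  P(Y=1) = 0.137 + 0.176 = 0.313
H(Y) = -[0.687·log₂(0.687) + 0.313·log₂(0.313)]
  = 0.37209 + 0.52451 = 0.8966 bits

H(X|Y) = H(X,Y) - H(Y) = 1.6584 - 0.8966 = 0.7618 bits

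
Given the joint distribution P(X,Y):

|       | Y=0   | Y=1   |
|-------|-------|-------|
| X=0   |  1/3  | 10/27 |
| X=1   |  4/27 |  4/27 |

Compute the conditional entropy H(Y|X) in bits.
0.9986 bits

H(Y|X) = H(X,Y) - H(X)

H(X,Y) = -Σ_{x,y} P(x,y) log₂ P(x,y). Per-cell terms -P(x,y)·log₂P(x,y):
  X=0: 0.52832, 0.53073
  X=1: 0.40813, 0.40813
Sum of the 4 terms: H(X,Y) = 1.8753 bits

Marginal of X (row sums):
  P(X=0) = 1/3 + 10/27 = 19/27
  P(X=1) = 4/27 + 4/27 = 8/27
H(X) = -[(19/27)·log₂(19/27) + (8/27)·log₂(8/27)]
  = 0.35675 + 0.51997 = 0.8767 bits

H(Y|X) = H(X,Y) - H(X) = 1.8753 - 0.8767 = 0.9986 bits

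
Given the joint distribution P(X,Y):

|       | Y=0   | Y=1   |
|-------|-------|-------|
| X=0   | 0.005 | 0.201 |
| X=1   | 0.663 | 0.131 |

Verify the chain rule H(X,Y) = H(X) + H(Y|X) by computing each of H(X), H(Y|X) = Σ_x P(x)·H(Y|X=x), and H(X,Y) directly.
H(X) = 0.7338 bits, H(Y|X) = 0.5470 bits, H(X,Y) = 1.2807 bits

Marginal of X (row sums):
  P(X=0) = 0.005 + 0.201 = 0.206
  P(X=1) = 0.663 + 0.131 = 0.794
H(X) = -[0.206·log₂(0.206) + 0.794·log₂(0.794)]
  = 0.46953 + 0.26423 = 0.7338 bits

H(Y|X) = Σ_x P(x)·H(Y|X=x):
  X=0: P(X=0) = 0.206, P(Y|X=0) = (5/206, 201/206) → H(Y|X=0) = 0.16480
  X=1: P(X=1) = 0.794, P(Y|X=1) = (663/794, 131/794) → H(Y|X=1) = 0.64611
H(Y|X) = 0.206·0.16480 + 0.794·0.64611 = 0.5470 bits

H(X,Y) = -Σ_{x,y} P(x,y) log₂ P(x,y). Per-cell terms -P(x,y)·log₂P(x,y):
  X=0: 0.03822, 0.46526
  X=1: 0.39311, 0.38414
Sum of the 4 terms: H(X,Y) = 1.2807 bits

Chain rule check:
  H(X) + H(Y|X) = 0.7338 + 0.5470 = 1.2808 bits
  H(X,Y) = 1.2807 bits
✓ Chain rule verified (Δ = 0.0001 is 4-dp rounding noise: each of the three values was rounded independently).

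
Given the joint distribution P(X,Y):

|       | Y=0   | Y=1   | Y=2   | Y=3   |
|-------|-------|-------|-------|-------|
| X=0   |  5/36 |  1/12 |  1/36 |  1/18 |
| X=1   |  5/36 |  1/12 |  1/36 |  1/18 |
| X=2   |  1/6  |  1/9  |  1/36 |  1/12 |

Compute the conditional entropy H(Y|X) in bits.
1.7894 bits

H(Y|X) = H(X,Y) - H(X)

H(X,Y) = -Σ_{x,y} P(x,y) log₂ P(x,y). Per-cell terms -P(x,y)·log₂P(x,y):
  X=0: 0.3955551, 0.2987469, 0.1436090, 0.2316625
  X=1: 0.3955551, 0.2987469, 0.1436090, 0.2316625
  X=2: 0.4308271, 0.3522139, 0.1436090, 0.2987469
Sum of the 12 terms: H(X,Y) = 3.364544 bits

Marginal of X (row sums):
  P(X=0) = 5/36 + 1/12 + 1/36 + 1/18 = 11/36
  P(X=1) = 5/36 + 1/12 + 1/36 + 1/18 = 11/36
  P(X=2) = 1/6 + 1/9 + 1/36 + 1/12 = 7/18
H(X) = -[(11/36)·log₂(11/36) + (11/36)·log₂(11/36) + (7/18)·log₂(7/18)]
  = 0.5226508 + 0.5226508 + 0.5298884 = 1.575190 bits

H(Y|X) = H(X,Y) - H(X) = 3.364544 - 1.575190 = 1.7894 bits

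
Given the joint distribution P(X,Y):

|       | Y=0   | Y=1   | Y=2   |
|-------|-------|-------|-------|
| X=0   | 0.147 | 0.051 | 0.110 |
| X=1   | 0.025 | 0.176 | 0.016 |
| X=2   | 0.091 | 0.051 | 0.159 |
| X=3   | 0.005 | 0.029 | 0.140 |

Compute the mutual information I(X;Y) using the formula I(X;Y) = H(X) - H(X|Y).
0.3344 bits

I(X;Y) = H(X) - H(X|Y)

Marginal of X (row sums):
  P(X=0) = 0.147 + 0.051 + 0.110 = 0.308
  P(X=1) = 0.025 + 0.176 + 0.016 = 0.217
  P(X=2) = 0.091 + 0.051 + 0.159 = 0.301
  P(X=3) = 0.005 + 0.029 + 0.140 = 0.174
H(X) = -[0.308·log₂(0.308) + 0.217·log₂(0.217) + 0.301·log₂(0.301) + 0.174·log₂(0.174)]
  = 0.5233 + 0.4783 + 0.5214 + 0.4390 = 1.9620 bits

Marginal of Y (column sums):
  P(Y=0) = 0.147 + 0.025 + 0.091 + 0.005 = 0.268
  P(Y=1) = 0.051 + 0.176 + 0.051 + 0.029 = 0.307
  P(Y=2) = 0.110 + 0.016 + 0.159 + 0.140 = 0.425
H(X|Y) = Σ_y P(y)·H(X|Y=y):
  Y=0: P(Y=0) = 0.268, P(X|Y=0) = (147/268, 25/268, 91/268, 5/268) → H(X|Y=0) = 1.4308
  Y=1: P(Y=1) = 0.307, P(X|Y=1) = (51/307, 176/307, 51/307, 29/307) → H(X|Y=1) = 1.6421
  Y=2: P(Y=2) = 0.425, P(X|Y=2) = (22/85, 16/425, 159/425, 28/85) → H(X|Y=2) = 1.7412
H(X|Y) = 0.268·1.4308 + 0.307·1.6421 + 0.425·1.7412 = 1.6276 bits

I(X;Y) = H(X) - H(X|Y) = 1.9620 - 1.6276 = 0.3344 bits

Cross-check via I(X;Y) = H(X) + H(Y) - H(X,Y): computing H(Y) from the column sums and H(X,Y) from the 12 cells in the same way gives H(Y) = 1.5568 bits and H(X,Y) = 3.1844 bits, so
I(X;Y) = 1.9620 + 1.5568 - 3.1844 = 0.3344 bits ✓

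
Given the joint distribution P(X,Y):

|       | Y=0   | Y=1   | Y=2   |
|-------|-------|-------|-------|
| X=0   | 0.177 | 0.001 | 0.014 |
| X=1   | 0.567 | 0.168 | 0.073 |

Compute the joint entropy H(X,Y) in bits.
1.7105 bits

H(X,Y) = -Σ_{x,y} P(x,y) log₂ P(x,y). Per-cell terms -P(x,y)·log₂P(x,y):
  X=0: 0.44218, 0.00997, 0.08622
  X=1: 0.46413, 0.43234, 0.27565
Sum of the 6 terms: H(X,Y) = 1.7105 bits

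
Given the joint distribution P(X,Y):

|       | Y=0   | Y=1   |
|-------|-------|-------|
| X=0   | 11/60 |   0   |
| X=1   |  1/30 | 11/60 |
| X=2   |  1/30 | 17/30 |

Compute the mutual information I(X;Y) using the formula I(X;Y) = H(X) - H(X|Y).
0.4914 bits

I(X;Y) = H(X) - H(X|Y)

Marginal of X (row sums):
  P(X=0) = 11/60 + 0 = 11/60
  P(X=1) = 1/30 + 11/60 = 13/60
  P(X=2) = 1/30 + 17/30 = 3/5
H(X) = -[(11/60)·log₂(11/60) + (13/60)·log₂(13/60) + (3/5)·log₂(3/5)]
  = 0.4487008 + 0.4780644 + 0.4421794 = 1.368945 bits

Marginal of Y (column sums):
  P(Y=0) = 11/60 + 1/30 + 1/30 = 1/4
  P(Y=1) = 0 + 11/60 + 17/30 = 3/4
H(X|Y) = Σ_y P(y)·H(X|Y=y):
  Y=0: P(Y=0) = 1/4, P(X|Y=0) = (11/15, 2/15, 2/15) → H(X|Y=0) = 1.1033074
  Y=1: P(Y=1) = 3/4, P(X|Y=1) = (0, 11/45, 34/45) → H(X|Y=1) = 0.8023534
H(X|Y) = (1/4)·1.1033074 + (3/4)·0.8023534 = 0.877592 bits

I(X;Y) = H(X) - H(X|Y) = 1.368945 - 0.877592 = 0.4914 bits

Cross-check via I(X;Y) = H(X) + H(Y) - H(X,Y): computing H(Y) from the column sums and H(X,Y) from the 6 cells in the same way gives H(Y) = 0.811278 bits and H(X,Y) = 1.688870 bits, so
I(X;Y) = 1.368945 + 0.811278 - 1.688870 = 0.4914 bits ✓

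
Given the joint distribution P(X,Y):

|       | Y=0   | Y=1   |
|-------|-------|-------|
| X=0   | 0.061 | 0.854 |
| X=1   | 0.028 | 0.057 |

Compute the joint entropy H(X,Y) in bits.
0.8206 bits

H(X,Y) = -Σ_{x,y} P(x,y) log₂ P(x,y). Per-cell terms -P(x,y)·log₂P(x,y):
  X=0: 0.24614, 0.19445
  X=1: 0.14444, 0.23557
Sum of the 4 terms: H(X,Y) = 0.8206 bits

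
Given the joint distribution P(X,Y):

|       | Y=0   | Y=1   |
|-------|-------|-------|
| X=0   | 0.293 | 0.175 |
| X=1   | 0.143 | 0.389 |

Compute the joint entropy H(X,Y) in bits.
1.8901 bits

H(X,Y) = -Σ_{x,y} P(x,y) log₂ P(x,y). Per-cell terms -P(x,y)·log₂P(x,y):
  X=0: 0.5189, 0.4401
  X=1: 0.4012, 0.5299
Sum of the 4 terms: H(X,Y) = 1.8901 bits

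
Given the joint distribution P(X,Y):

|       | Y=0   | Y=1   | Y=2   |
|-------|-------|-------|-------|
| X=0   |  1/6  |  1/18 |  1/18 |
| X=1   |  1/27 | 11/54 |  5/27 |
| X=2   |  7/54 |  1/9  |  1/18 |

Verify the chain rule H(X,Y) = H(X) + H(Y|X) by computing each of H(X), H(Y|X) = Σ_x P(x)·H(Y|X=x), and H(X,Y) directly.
H(X) = 1.5578 bits, H(Y|X) = 1.3966 bits, H(X,Y) = 2.9544 bits

Marginal of X (row sums):
  P(X=0) = 1/6 + 1/18 + 1/18 = 5/18
  P(X=1) = 1/27 + 11/54 + 5/27 = 23/54
  P(X=2) = 7/54 + 1/9 + 1/18 = 8/27
H(X) = -[(5/18)·log₂(5/18) + (23/54)·log₂(23/54) + (8/27)·log₂(8/27)]
  = 0.5133 + 0.5245 + 0.5200 = 1.5578 bits

H(Y|X) = Σ_x P(x)·H(Y|X=x):
  X=0: P(X=0) = 5/18, P(Y|X=0) = (3/5, 1/5, 1/5) → H(Y|X=0) = 1.3710
  X=1: P(X=1) = 23/54, P(Y|X=1) = (2/23, 11/23, 10/23) → H(Y|X=1) = 1.3378
  X=2: P(X=2) = 8/27, P(Y|X=2) = (7/16, 3/8, 3/16) → H(Y|X=2) = 1.5052
H(Y|X) = (5/18)·1.3710 + (23/54)·1.3378 + (8/27)·1.5052 = 1.3966 bits

H(X,Y) = -Σ_{x,y} P(x,y) log₂ P(x,y). Per-cell terms -P(x,y)·log₂P(x,y):
  X=0: 0.4308, 0.2317, 0.2317
  X=1: 0.1761, 0.4676, 0.4505
  X=2: 0.3821, 0.3522, 0.2317
Sum of the 9 terms: H(X,Y) = 2.9544 bits

Chain rule check:
  H(X) + H(Y|X) = 1.5578 + 1.3966 = 2.9544 bits
  H(X,Y) = 2.9544 bits
✓ Chain rule verified.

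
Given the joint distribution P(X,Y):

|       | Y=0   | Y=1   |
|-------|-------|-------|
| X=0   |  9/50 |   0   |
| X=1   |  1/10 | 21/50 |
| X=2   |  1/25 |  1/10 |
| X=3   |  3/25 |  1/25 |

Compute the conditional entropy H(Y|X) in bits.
0.6179 bits

H(Y|X) = H(X,Y) - H(X)

H(X,Y) = -Σ_{x,y} P(x,y) log₂ P(x,y). Per-cell terms -P(x,y)·log₂P(x,y):
  X=0: 0.44531, 0.00000
  X=1: 0.33219, 0.52565
  X=2: 0.18575, 0.33219
  X=3: 0.36707, 0.18575
  (cells with P = 0 contribute 0)
Sum of the 8 terms: H(X,Y) = 2.3739 bits

Marginal of X (row sums):
  P(X=0) = 9/50 + 0 = 9/50
  P(X=1) = 1/10 + 21/50 = 13/25
  P(X=2) = 1/25 + 1/10 = 7/50
  P(X=3) = 3/25 + 1/25 = 4/25
H(X) = -[(9/50)·log₂(9/50) + (13/25)·log₂(13/25) + (7/50)·log₂(7/50) + (4/25)·log₂(4/25)]
  = 0.44531 + 0.49058 + 0.39711 + 0.42302 = 1.7560 bits

H(Y|X) = H(X,Y) - H(X) = 2.3739 - 1.7560 = 0.6179 bits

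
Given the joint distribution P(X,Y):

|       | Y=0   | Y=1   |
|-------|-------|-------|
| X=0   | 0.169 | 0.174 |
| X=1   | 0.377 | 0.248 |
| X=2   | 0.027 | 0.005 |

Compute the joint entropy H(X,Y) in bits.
2.0808 bits

H(X,Y) = -Σ_{x,y} P(x,y) log₂ P(x,y). Per-cell terms -P(x,y)·log₂P(x,y):
  X=0: 0.43347, 0.43897
  X=1: 0.53058, 0.49887
  X=2: 0.14069, 0.03822
Sum of the 6 terms: H(X,Y) = 2.0808 bits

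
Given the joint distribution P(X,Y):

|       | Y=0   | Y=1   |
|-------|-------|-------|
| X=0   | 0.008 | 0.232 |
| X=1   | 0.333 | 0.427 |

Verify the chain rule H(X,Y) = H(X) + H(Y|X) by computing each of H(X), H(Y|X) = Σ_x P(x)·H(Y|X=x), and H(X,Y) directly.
H(X) = 0.7950 bits, H(Y|X) = 0.8022 bits, H(X,Y) = 1.5972 bits

Marginal of X (row sums):
  P(X=0) = 0.008 + 0.232 = 0.240
  P(X=1) = 0.333 + 0.427 = 0.760
H(X) = -[0.240·log₂(0.240) + 0.760·log₂(0.760)]
  = 0.4941 + 0.3009 = 0.7950 bits

H(Y|X) = Σ_x P(x)·H(Y|X=x):
  X=0: P(X=0) = 0.240, P(Y|X=0) = (1/30, 29/30) → H(Y|X=0) = 0.2108
  X=1: P(X=1) = 0.760, P(Y|X=1) = (333/760, 427/760) → H(Y|X=1) = 0.9889
H(Y|X) = 0.240·0.2108 + 0.760·0.9889 = 0.8022 bits

H(X,Y) = -Σ_{x,y} P(x,y) log₂ P(x,y). Per-cell terms -P(x,y)·log₂P(x,y):
  X=0: 0.0557, 0.4890
  X=1: 0.5283, 0.5242
Sum of the 4 terms: H(X,Y) = 1.5972 bits

Chain rule check:
  H(X) + H(Y|X) = 0.7950 + 0.8022 = 1.5972 bits
  H(X,Y) = 1.5972 bits
✓ Chain rule verified.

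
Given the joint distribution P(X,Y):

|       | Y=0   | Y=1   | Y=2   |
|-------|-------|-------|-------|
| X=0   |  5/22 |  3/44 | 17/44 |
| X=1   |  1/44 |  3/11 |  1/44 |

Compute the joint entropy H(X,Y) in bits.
2.0394 bits

H(X,Y) = -Σ_{x,y} P(x,y) log₂ P(x,y). Per-cell terms -P(x,y)·log₂P(x,y):
  X=0: 0.48580, 0.26417, 0.53008
  X=1: 0.12408, 0.51122, 0.12408
Sum of the 6 terms: H(X,Y) = 2.0394 bits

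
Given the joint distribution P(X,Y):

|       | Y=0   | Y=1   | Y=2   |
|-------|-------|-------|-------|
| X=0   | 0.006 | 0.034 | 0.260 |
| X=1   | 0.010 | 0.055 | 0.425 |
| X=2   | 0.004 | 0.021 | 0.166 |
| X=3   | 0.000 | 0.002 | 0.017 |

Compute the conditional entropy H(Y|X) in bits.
0.6433 bits

H(Y|X) = H(X,Y) - H(X)

H(X,Y) = -Σ_{x,y} P(x,y) log₂ P(x,y). Per-cell terms -P(x,y)·log₂P(x,y):
  X=0: 0.04428, 0.16586, 0.50529
  X=1: 0.06644, 0.23014, 0.52465
  X=2: 0.03186, 0.11704, 0.43006
  X=3: 0.00000, 0.01793, 0.09993
  (cells with P = 0 contribute 0)
Sum of the 12 terms: H(X,Y) = 2.2335 bits

Marginal of X (row sums):
  P(X=0) = 0.006 + 0.034 + 0.260 = 0.300
  P(X=1) = 0.010 + 0.055 + 0.425 = 0.490
  P(X=2) = 0.004 + 0.021 + 0.166 = 0.191
  P(X=3) = 0.000 + 0.002 + 0.017 = 0.019
H(X) = -[0.300·log₂(0.300) + 0.490·log₂(0.490) + 0.191·log₂(0.191) + 0.019·log₂(0.019)]
  = 0.52109 + 0.50428 + 0.45618 + 0.10864 = 1.5902 bits

H(Y|X) = H(X,Y) - H(X) = 2.2335 - 1.5902 = 0.6433 bits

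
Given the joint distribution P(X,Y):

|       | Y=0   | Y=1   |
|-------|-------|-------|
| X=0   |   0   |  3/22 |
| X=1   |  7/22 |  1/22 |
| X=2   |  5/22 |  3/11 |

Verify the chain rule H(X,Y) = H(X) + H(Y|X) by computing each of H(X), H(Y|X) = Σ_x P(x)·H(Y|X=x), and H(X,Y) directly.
H(X) = 1.4227 bits, H(Y|X) = 0.6947 bits, H(X,Y) = 2.1174 bits

Marginal of X (row sums):
  P(X=0) = 0 + 3/22 = 3/22
  P(X=1) = 7/22 + 1/22 = 4/11
  P(X=2) = 5/22 + 3/11 = 1/2
H(X) = -[(3/22)·log₂(3/22) + (4/11)·log₂(4/11) + (1/2)·log₂(1/2)]
  = 0.3920 + 0.5307 + 0.5000 = 1.4227 bits

H(Y|X) = Σ_x P(x)·H(Y|X=x):
  X=0: P(X=0) = 3/22, P(Y|X=0) = (0, 1) → H(Y|X=0) = 0.0000
  X=1: P(X=1) = 4/11, P(Y|X=1) = (7/8, 1/8) → H(Y|X=1) = 0.5436
  X=2: P(X=2) = 1/2, P(Y|X=2) = (5/11, 6/11) → H(Y|X=2) = 0.9940
H(Y|X) = (3/22)·0.0000 + (4/11)·0.5436 + (1/2)·0.9940 = 0.6947 bits

H(X,Y) = -Σ_{x,y} P(x,y) log₂ P(x,y). Per-cell terms -P(x,y)·log₂P(x,y):
  X=0: 0.0000, 0.3920
  X=1: 0.5257, 0.2027
  X=2: 0.4858, 0.5112
  (cells with P = 0 contribute 0)
Sum of the 6 terms: H(X,Y) = 2.1174 bits

Chain rule check:
  H(X) + H(Y|X) = 1.4227 + 0.6947 = 2.1174 bits
  H(X,Y) = 2.1174 bits
✓ Chain rule verified.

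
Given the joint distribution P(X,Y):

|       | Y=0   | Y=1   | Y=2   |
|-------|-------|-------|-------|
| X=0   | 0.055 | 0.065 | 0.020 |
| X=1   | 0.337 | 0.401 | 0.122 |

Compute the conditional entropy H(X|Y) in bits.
0.5842 bits

H(X|Y) = H(X,Y) - H(Y)

H(X,Y) = -Σ_{x,y} P(x,y) log₂ P(x,y). Per-cell terms -P(x,y)·log₂P(x,y):
  X=0: 0.23014, 0.25632, 0.11288
  X=1: 0.52881, 0.52865, 0.37028
Sum of the 6 terms: H(X,Y) = 2.02708 bits

Marginal of Y (column sums):
  P(Y=0) = 0.055 + 0.337 = 0.392
  P(Y=1) = 0.065 + 0.401 = 0.466
  P(Y=2) = 0.020 + 0.122 = 0.142
H(Y) = -[0.392·log₂(0.392) + 0.466·log₂(0.466) + 0.142·log₂(0.142)]
  = 0.52962 + 0.51334 + 0.39988 = 1.44284 bits

H(X|Y) = H(X,Y) - H(Y) = 2.02708 - 1.44284 = 0.5842 bits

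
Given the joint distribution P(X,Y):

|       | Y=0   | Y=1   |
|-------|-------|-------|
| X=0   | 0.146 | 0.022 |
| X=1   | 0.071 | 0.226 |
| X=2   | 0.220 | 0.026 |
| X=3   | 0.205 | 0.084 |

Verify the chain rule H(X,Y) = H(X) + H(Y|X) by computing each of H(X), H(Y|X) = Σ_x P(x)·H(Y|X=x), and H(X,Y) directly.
H(X) = 1.9678 bits, H(Y|X) = 0.7008 bits, H(X,Y) = 2.6686 bits

Marginal of X (row sums):
  P(X=0) = 0.146 + 0.022 = 0.168
  P(X=1) = 0.071 + 0.226 = 0.297
  P(X=2) = 0.220 + 0.026 = 0.246
  P(X=3) = 0.205 + 0.084 = 0.289
H(X) = -[0.168·log₂(0.168) + 0.297·log₂(0.297) + 0.246·log₂(0.246) + 0.289·log₂(0.289)]
  = 0.4323 + 0.5202 + 0.4977 + 0.5176 = 1.9678 bits

H(Y|X) = Σ_x P(x)·H(Y|X=x):
  X=0: P(X=0) = 0.168, P(Y|X=0) = (73/84, 11/84) → H(Y|X=0) = 0.5600
  X=1: P(X=1) = 0.297, P(Y|X=1) = (71/297, 226/297) → H(Y|X=1) = 0.7935
  X=2: P(X=2) = 0.246, P(Y|X=2) = (110/123, 13/123) → H(Y|X=2) = 0.4868
  X=3: P(X=3) = 0.289, P(Y|X=3) = (205/289, 84/289) → H(Y|X=3) = 0.8696
H(Y|X) = 0.168·0.5600 + 0.297·0.7935 + 0.246·0.4868 + 0.289·0.8696 = 0.7008 bits

H(X,Y) = -Σ_{x,y} P(x,y) log₂ P(x,y). Per-cell terms -P(x,y)·log₂P(x,y):
  X=0: 0.4053, 0.1211
  X=1: 0.2709, 0.4849
  X=2: 0.4806, 0.1369
  X=3: 0.4687, 0.3002
Sum of the 8 terms: H(X,Y) = 2.6686 bits

Chain rule check:
  H(X) + H(Y|X) = 1.9678 + 0.7008 = 2.6686 bits
  H(X,Y) = 2.6686 bits
✓ Chain rule verified.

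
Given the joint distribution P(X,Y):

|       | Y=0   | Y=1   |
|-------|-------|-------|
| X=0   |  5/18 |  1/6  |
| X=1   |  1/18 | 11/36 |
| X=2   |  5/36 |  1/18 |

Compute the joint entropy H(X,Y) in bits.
2.3257 bits

H(X,Y) = -Σ_{x,y} P(x,y) log₂ P(x,y). Per-cell terms -P(x,y)·log₂P(x,y):
  X=0: 0.51333, 0.43083
  X=1: 0.23166, 0.52265
  X=2: 0.39556, 0.23166
Sum of the 6 terms: H(X,Y) = 2.3257 bits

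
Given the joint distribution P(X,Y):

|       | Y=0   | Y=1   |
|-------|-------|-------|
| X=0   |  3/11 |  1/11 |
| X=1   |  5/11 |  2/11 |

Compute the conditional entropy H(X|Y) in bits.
0.9446 bits

H(X|Y) = H(X,Y) - H(Y)

H(X,Y) = -Σ_{x,y} P(x,y) log₂ P(x,y). Per-cell terms -P(x,y)·log₂P(x,y):
  X=0: 0.51122, 0.31449
  X=1: 0.51705, 0.44717
Sum of the 4 terms: H(X,Y) = 1.78993 bits

Marginal of Y (column sums):
  P(Y=0) = 3/11 + 5/11 = 8/11
  P(Y=1) = 1/11 + 2/11 = 3/11
H(Y) = -[(8/11)·log₂(8/11) + (3/11)·log₂(3/11)]
  = 0.33413 + 0.51122 = 0.84535 bits

H(X|Y) = H(X,Y) - H(Y) = 1.78993 - 0.84535 = 0.9446 bits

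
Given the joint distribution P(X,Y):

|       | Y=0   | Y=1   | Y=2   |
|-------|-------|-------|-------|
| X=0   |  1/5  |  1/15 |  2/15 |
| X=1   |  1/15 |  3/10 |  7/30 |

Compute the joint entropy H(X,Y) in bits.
2.3839 bits

H(X,Y) = -Σ_{x,y} P(x,y) log₂ P(x,y). Per-cell terms -P(x,y)·log₂P(x,y):
  X=0: 0.46439, 0.26046, 0.38759
  X=1: 0.26046, 0.52109, 0.48989
Sum of the 6 terms: H(X,Y) = 2.3839 bits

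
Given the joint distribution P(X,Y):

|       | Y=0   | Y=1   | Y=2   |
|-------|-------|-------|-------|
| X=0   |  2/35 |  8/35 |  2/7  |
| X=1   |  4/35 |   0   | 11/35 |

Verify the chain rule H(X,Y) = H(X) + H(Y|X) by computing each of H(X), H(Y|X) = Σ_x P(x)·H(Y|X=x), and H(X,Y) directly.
H(X) = 0.9852 bits, H(Y|X) = 1.1363 bits, H(X,Y) = 2.1215 bits

Marginal of X (row sums):
  P(X=0) = 2/35 + 8/35 + 2/7 = 4/7
  P(X=1) = 4/35 + 0 + 11/35 = 3/7
H(X) = -[(4/7)·log₂(4/7) + (3/7)·log₂(3/7)]
  = 0.4613 + 0.5239 = 0.9852 bits

H(Y|X) = Σ_x P(x)·H(Y|X=x):
  X=0: P(X=0) = 4/7, P(Y|X=0) = (1/10, 2/5, 1/2) → H(Y|X=0) = 1.3610
  X=1: P(X=1) = 3/7, P(Y|X=1) = (4/15, 0, 11/15) → H(Y|X=1) = 0.8366
H(Y|X) = (4/7)·1.3610 + (3/7)·0.8366 = 1.1363 bits

H(X,Y) = -Σ_{x,y} P(x,y) log₂ P(x,y). Per-cell terms -P(x,y)·log₂P(x,y):
  X=0: 0.2360, 0.4867, 0.5164
  X=1: 0.3576, 0.0000, 0.5248
  (cells with P = 0 contribute 0)
Sum of the 6 terms: H(X,Y) = 2.1215 bits

Chain rule check:
  H(X) + H(Y|X) = 0.9852 + 1.1363 = 2.1215 bits
  H(X,Y) = 2.1215 bits
✓ Chain rule verified.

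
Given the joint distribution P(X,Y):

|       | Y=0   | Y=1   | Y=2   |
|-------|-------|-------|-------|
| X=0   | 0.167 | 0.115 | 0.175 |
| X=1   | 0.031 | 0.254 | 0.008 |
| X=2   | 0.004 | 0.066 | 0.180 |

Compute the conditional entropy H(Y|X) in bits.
1.1441 bits

H(Y|X) = H(X,Y) - H(X)

H(X,Y) = -Σ_{x,y} P(x,y) log₂ P(x,y). Per-cell terms -P(x,y)·log₂P(x,y):
  X=0: 0.43121, 0.35883, 0.44005
  X=1: 0.15536, 0.50218, 0.05573
  X=2: 0.03186, 0.25881, 0.44531
Sum of the 9 terms: H(X,Y) = 2.6793 bits

Marginal of X (row sums):
  P(X=0) = 0.167 + 0.115 + 0.175 = 0.457
  P(X=1) = 0.031 + 0.254 + 0.008 = 0.293
  P(X=2) = 0.004 + 0.066 + 0.180 = 0.250
H(X) = -[0.457·log₂(0.457) + 0.293·log₂(0.293) + 0.250·log₂(0.250)]
  = 0.51629 + 0.51891 + 0.50000 = 1.5352 bits

H(Y|X) = H(X,Y) - H(X) = 2.6793 - 1.5352 = 1.1441 bits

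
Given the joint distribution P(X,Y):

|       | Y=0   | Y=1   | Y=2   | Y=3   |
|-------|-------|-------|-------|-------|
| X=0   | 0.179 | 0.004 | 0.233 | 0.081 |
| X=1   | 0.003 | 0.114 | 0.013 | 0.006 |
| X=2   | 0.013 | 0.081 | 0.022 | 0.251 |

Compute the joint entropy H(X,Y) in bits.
2.7644 bits

H(X,Y) = -Σ_{x,y} P(x,y) log₂ P(x,y). Per-cell terms -P(x,y)·log₂P(x,y):
  X=0: 0.44427, 0.03186, 0.48967, 0.29370
  X=1: 0.02514, 0.35715, 0.08145, 0.04428
  X=2: 0.08145, 0.29370, 0.12114, 0.50055
Sum of the 12 terms: H(X,Y) = 2.7644 bits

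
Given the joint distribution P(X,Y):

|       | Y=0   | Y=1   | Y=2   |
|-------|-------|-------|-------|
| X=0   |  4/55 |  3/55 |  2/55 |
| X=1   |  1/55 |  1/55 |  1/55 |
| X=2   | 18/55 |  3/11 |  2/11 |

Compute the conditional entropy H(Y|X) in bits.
1.5450 bits

H(Y|X) = H(X,Y) - H(X)

H(X,Y) = -Σ_{x,y} P(x,y) log₂ P(x,y). Per-cell terms -P(x,y)·log₂P(x,y):
  X=0: 0.2750080, 0.2288944, 0.1738676
  X=1: 0.1051156, 0.1051156, 0.1051156
  X=2: 0.5273786, 0.5112189, 0.4471694
Sum of the 9 terms: H(X,Y) = 2.478884 bits

Marginal of X (row sums):
  P(X=0) = 4/55 + 3/55 + 2/55 = 9/55
  P(X=1) = 1/55 + 1/55 + 1/55 = 3/55
  P(X=2) = 18/55 + 3/11 + 2/11 = 43/55
H(X) = -[(9/55)·log₂(9/55) + (3/55)·log₂(3/55) + (43/55)·log₂(43/55)]
  = 0.4273257 + 0.2288944 + 0.2776197 = 0.933840 bits

H(Y|X) = H(X,Y) - H(X) = 2.478884 - 0.933840 = 1.5450 bits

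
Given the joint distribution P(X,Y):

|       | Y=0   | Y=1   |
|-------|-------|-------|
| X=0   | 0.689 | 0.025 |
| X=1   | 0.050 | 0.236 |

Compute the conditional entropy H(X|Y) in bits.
0.3828 bits

H(X|Y) = H(X,Y) - H(Y)

H(X,Y) = -Σ_{x,y} P(x,y) log₂ P(x,y). Per-cell terms -P(x,y)·log₂P(x,y):
  X=0: 0.37029, 0.13305
  X=1: 0.21610, 0.49162
Sum of the 4 terms: H(X,Y) = 1.2111 bits

Marginal of Y (column sums):
  P(Y=0) = 0.689 + 0.050 = 0.739
  P(Y=1) = 0.025 + 0.236 = 0.261
H(Y) = -[0.739·log₂(0.739) + 0.261·log₂(0.261)]
  = 0.32247 + 0.50579 = 0.8283 bits

H(X|Y) = H(X,Y) - H(Y) = 1.2111 - 0.8283 = 0.3828 bits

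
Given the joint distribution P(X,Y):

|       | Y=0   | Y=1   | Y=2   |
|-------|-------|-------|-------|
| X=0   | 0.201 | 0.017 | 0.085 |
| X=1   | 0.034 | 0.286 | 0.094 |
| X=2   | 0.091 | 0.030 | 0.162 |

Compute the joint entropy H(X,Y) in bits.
2.7623 bits

H(X,Y) = -Σ_{x,y} P(x,y) log₂ P(x,y). Per-cell terms -P(x,y)·log₂P(x,y):
  X=0: 0.46526, 0.09993, 0.30229
  X=1: 0.16586, 0.51649, 0.32065
  X=2: 0.31468, 0.15177, 0.42540
Sum of the 9 terms: H(X,Y) = 2.7623 bits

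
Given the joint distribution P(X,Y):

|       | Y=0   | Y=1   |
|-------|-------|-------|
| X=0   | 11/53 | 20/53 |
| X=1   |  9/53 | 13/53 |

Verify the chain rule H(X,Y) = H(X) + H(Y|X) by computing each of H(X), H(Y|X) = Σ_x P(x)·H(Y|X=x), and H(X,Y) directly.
H(X) = 0.9791 bits, H(Y|X) = 0.9540 bits, H(X,Y) = 1.9331 bits

Marginal of X (row sums):
  P(X=0) = 11/53 + 20/53 = 31/53
  P(X=1) = 9/53 + 13/53 = 22/53
H(X) = -[(31/53)·log₂(31/53) + (22/53)·log₂(22/53)]
  = 0.45256 + 0.52654 = 0.9791 bits

H(Y|X) = Σ_x P(x)·H(Y|X=x):
  X=0: P(X=0) = 31/53, P(Y|X=0) = (11/31, 20/31) → H(Y|X=0) = 0.93832
  X=1: P(X=1) = 22/53, P(Y|X=1) = (9/22, 13/22) → H(Y|X=1) = 0.97602
H(Y|X) = (31/53)·0.93832 + (22/53)·0.97602 = 0.9540 bits

H(X,Y) = -Σ_{x,y} P(x,y) log₂ P(x,y). Per-cell terms -P(x,y)·log₂P(x,y):
  X=0: 0.47082, 0.53056
  X=1: 0.43438, 0.49731
Sum of the 4 terms: H(X,Y) = 1.9331 bits

Chain rule check:
  H(X) + H(Y|X) = 0.9791 + 0.9540 = 1.9331 bits
  H(X,Y) = 1.9331 bits
✓ Chain rule verified.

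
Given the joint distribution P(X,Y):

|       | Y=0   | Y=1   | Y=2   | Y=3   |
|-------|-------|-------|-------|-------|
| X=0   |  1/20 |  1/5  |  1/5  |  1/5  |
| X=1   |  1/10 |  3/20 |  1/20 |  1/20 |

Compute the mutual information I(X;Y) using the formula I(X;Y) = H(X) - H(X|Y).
0.0905 bits

I(X;Y) = H(X) - H(X|Y)

Marginal of X (row sums):
  P(X=0) = 1/20 + 1/5 + 1/5 + 1/5 = 13/20
  P(X=1) = 1/10 + 3/20 + 1/20 + 1/20 = 7/20
H(X) = -[(13/20)·log₂(13/20) + (7/20)·log₂(7/20)]
  = 0.40397 + 0.53010 = 0.93407 bits

Marginal of Y (column sums):
  P(Y=0) = 1/20 + 1/10 = 3/20
  P(Y=1) = 1/5 + 3/20 = 7/20
  P(Y=2) = 1/5 + 1/20 = 1/4
  P(Y=3) = 1/5 + 1/20 = 1/4
H(X|Y) = Σ_y P(y)·H(X|Y=y):
  Y=0: P(Y=0) = 3/20, P(X|Y=0) = (1/3, 2/3) → H(X|Y=0) = 0.91830
  Y=1: P(Y=1) = 7/20, P(X|Y=1) = (4/7, 3/7) → H(X|Y=1) = 0.98523
  Y=2: P(Y=2) = 1/4, P(X|Y=2) = (4/5, 1/5) → H(X|Y=2) = 0.72193
  Y=3: P(Y=3) = 1/4, P(X|Y=3) = (4/5, 1/5) → H(X|Y=3) = 0.72193
H(X|Y) = (3/20)·0.91830 + (7/20)·0.98523 + (1/4)·0.72193 + (1/4)·0.72193 = 0.84354 bits

I(X;Y) = H(X) - H(X|Y) = 0.93407 - 0.84354 = 0.0905 bits

Cross-check via I(X;Y) = H(X) + H(Y) - H(X,Y): computing H(Y) from the column sums and H(X,Y) from the 8 cells in the same way gives H(Y) = 1.94065 bits and H(X,Y) = 2.78418 bits, so
I(X;Y) = 0.93407 + 1.94065 - 2.78418 = 0.0905 bits ✓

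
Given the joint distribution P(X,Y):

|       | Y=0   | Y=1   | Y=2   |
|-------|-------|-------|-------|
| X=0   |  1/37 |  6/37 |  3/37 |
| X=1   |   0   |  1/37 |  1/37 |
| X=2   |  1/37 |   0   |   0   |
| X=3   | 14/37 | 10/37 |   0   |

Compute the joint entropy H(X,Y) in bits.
2.3233 bits

H(X,Y) = -Σ_{x,y} P(x,y) log₂ P(x,y). Per-cell terms -P(x,y)·log₂P(x,y):
  X=0: 0.1408, 0.4256, 0.2939
  X=1: 0.0000, 0.1408, 0.1408
  X=2: 0.1408, 0.0000, 0.0000
  X=3: 0.5305, 0.5101, 0.0000
  (cells with P = 0 contribute 0)
Sum of the 12 terms: H(X,Y) = 2.3233 bits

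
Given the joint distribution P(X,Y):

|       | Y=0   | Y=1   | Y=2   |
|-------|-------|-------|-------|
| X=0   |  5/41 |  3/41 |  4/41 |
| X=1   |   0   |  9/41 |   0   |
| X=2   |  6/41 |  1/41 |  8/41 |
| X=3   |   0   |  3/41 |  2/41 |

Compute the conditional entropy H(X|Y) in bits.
1.3707 bits

H(X|Y) = H(X,Y) - H(Y)

H(X,Y) = -Σ_{x,y} P(x,y) log₂ P(x,y). Per-cell terms -P(x,y)·log₂P(x,y):
  X=0: 0.370198, 0.276043, 0.327566
  X=1: 0.000000, 0.480211, 0.000000
  X=2: 0.405745, 0.130672, 0.460010
  X=3: 0.000000, 0.276043, 0.212564
  (cells with P = 0 contribute 0)
Sum of the 12 terms: H(X,Y) = 2.93905 bits

Marginal of Y (column sums):
  P(Y=0) = 5/41 + 0 + 6/41 + 0 = 11/41
  P(Y=1) = 3/41 + 9/41 + 1/41 + 3/41 = 16/41
  P(Y=2) = 4/41 + 0 + 8/41 + 2/41 = 14/41
H(Y) = -[(11/41)·log₂(11/41) + (16/41)·log₂(16/41) + (14/41)·log₂(14/41)]
  = 0.509252 + 0.529776 + 0.529336 = 1.56836 bits

H(X|Y) = H(X,Y) - H(Y) = 2.93905 - 1.56836 = 1.3707 bits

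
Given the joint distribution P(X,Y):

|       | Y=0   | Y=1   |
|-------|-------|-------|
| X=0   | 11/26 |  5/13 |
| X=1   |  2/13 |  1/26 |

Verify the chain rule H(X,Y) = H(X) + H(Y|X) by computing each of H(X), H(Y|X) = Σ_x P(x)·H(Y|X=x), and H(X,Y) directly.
H(X) = 0.7063 bits, H(Y|X) = 0.9452 bits, H(X,Y) = 1.6515 bits

Marginal of X (row sums):
  P(X=0) = 11/26 + 5/13 = 21/26
  P(X=1) = 2/13 + 1/26 = 5/26
H(X) = -[(21/26)·log₂(21/26) + (5/26)·log₂(5/26)]
  = 0.2489 + 0.4574 = 0.7063 bits

H(Y|X) = Σ_x P(x)·H(Y|X=x):
  X=0: P(X=0) = 21/26, P(Y|X=0) = (11/21, 10/21) → H(Y|X=0) = 0.9984
  X=1: P(X=1) = 5/26, P(Y|X=1) = (4/5, 1/5) → H(Y|X=1) = 0.7219
H(Y|X) = (21/26)·0.9984 + (5/26)·0.7219 = 0.9452 bits

H(X,Y) = -Σ_{x,y} P(x,y) log₂ P(x,y). Per-cell terms -P(x,y)·log₂P(x,y):
  X=0: 0.5250, 0.5302
  X=1: 0.4155, 0.1808
Sum of the 4 terms: H(X,Y) = 1.6515 bits

Chain rule check:
  H(X) + H(Y|X) = 0.7063 + 0.9452 = 1.6515 bits
  H(X,Y) = 1.6515 bits
✓ Chain rule verified.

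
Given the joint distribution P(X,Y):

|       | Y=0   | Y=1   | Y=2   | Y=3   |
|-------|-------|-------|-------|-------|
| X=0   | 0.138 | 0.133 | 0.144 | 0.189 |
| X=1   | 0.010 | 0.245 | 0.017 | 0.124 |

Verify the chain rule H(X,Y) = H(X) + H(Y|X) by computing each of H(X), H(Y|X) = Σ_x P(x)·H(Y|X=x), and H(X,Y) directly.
H(X) = 0.9686 bits, H(Y|X) = 1.7067 bits, H(X,Y) = 2.6752 bits

Marginal of X (row sums):
  P(X=0) = 0.138 + 0.133 + 0.144 + 0.189 = 0.604
  P(X=1) = 0.010 + 0.245 + 0.017 + 0.124 = 0.396
H(X) = -[0.604·log₂(0.604) + 0.396·log₂(0.396)]
  = 0.43934 + 0.52923 = 0.9686 bits

H(Y|X) = Σ_x P(x)·H(Y|X=x):
  X=0: P(X=0) = 0.604, P(Y|X=0) = (69/302, 133/604, 36/151, 189/604) → H(Y|X=0) = 1.98499
  X=1: P(X=1) = 0.396, P(Y|X=1) = (5/198, 245/396, 17/396, 31/99) → H(Y|X=1) = 1.28213
H(Y|X) = 0.604·1.98499 + 0.396·1.28213 = 1.7067 bits

H(X,Y) = -Σ_{x,y} P(x,y) log₂ P(x,y). Per-cell terms -P(x,y)·log₂P(x,y):
  X=0: 0.39430, 0.38710, 0.40260, 0.45427
  X=1: 0.06644, 0.49714, 0.09993, 0.37344
Sum of the 8 terms: H(X,Y) = 2.6752 bits

Chain rule check:
  H(X) + H(Y|X) = 0.9686 + 1.7067 = 2.6753 bits
  H(X,Y) = 2.6752 bits
✓ Chain rule verified (Δ = 0.0001 is 4-dp rounding noise: each of the three values was rounded independently).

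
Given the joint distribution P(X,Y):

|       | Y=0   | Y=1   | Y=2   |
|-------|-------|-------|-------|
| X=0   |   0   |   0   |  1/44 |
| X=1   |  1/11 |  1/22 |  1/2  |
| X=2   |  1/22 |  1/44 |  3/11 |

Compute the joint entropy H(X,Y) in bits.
1.9793 bits

H(X,Y) = -Σ_{x,y} P(x,y) log₂ P(x,y). Per-cell terms -P(x,y)·log₂P(x,y):
  X=0: 0.0000, 0.0000, 0.1241
  X=1: 0.3145, 0.2027, 0.5000
  X=2: 0.2027, 0.1241, 0.5112
  (cells with P = 0 contribute 0)
Sum of the 9 terms: H(X,Y) = 1.9793 bits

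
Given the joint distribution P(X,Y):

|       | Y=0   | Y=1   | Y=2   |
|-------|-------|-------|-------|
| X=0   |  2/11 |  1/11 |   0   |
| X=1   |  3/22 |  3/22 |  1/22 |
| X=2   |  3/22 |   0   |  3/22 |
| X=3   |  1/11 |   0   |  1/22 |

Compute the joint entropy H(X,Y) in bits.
3.0495 bits

H(X,Y) = -Σ_{x,y} P(x,y) log₂ P(x,y). Per-cell terms -P(x,y)·log₂P(x,y):
  X=0: 0.447169, 0.314494, 0.000000
  X=1: 0.391973, 0.391973, 0.202701
  X=2: 0.391973, 0.000000, 0.391973
  X=3: 0.314494, 0.000000, 0.202701
  (cells with P = 0 contribute 0)
Sum of the 12 terms: H(X,Y) = 3.0495 bits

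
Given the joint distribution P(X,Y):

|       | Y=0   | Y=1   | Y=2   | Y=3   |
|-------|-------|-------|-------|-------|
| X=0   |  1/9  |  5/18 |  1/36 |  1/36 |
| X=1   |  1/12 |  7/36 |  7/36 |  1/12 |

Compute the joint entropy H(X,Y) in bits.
2.6690 bits

H(X,Y) = -Σ_{x,y} P(x,y) log₂ P(x,y). Per-cell terms -P(x,y)·log₂P(x,y):
  X=0: 0.35221, 0.51333, 0.14361, 0.14361
  X=1: 0.29875, 0.45939, 0.45939, 0.29875
Sum of the 8 terms: H(X,Y) = 2.6690 bits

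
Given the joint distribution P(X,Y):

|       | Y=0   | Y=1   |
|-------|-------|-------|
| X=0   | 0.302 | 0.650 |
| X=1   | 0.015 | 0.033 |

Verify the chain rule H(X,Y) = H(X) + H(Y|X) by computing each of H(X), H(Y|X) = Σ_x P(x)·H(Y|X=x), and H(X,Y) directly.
H(X) = 0.2778 bits, H(Y|X) = 0.9011 bits, H(X,Y) = 1.1789 bits

Marginal of X (row sums):
  P(X=0) = 0.302 + 0.650 = 0.952
  P(X=1) = 0.015 + 0.033 = 0.048
H(X) = -[0.952·log₂(0.952) + 0.048·log₂(0.048)]
  = 0.06756 + 0.21028 = 0.2778 bits

H(Y|X) = Σ_x P(x)·H(Y|X=x):
  X=0: P(X=0) = 0.952, P(Y|X=0) = (151/476, 325/476) → H(Y|X=0) = 0.90134
  X=1: P(X=1) = 0.048, P(Y|X=1) = (5/16, 11/16) → H(Y|X=1) = 0.89604
H(Y|X) = 0.952·0.90134 + 0.048·0.89604 = 0.9011 bits

H(X,Y) = -Σ_{x,y} P(x,y) log₂ P(x,y). Per-cell terms -P(x,y)·log₂P(x,y):
  X=0: 0.52167, 0.40397
  X=1: 0.09088, 0.16241
Sum of the 4 terms: H(X,Y) = 1.1789 bits

Chain rule check:
  H(X) + H(Y|X) = 0.2778 + 0.9011 = 1.1789 bits
  H(X,Y) = 1.1789 bits
✓ Chain rule verified.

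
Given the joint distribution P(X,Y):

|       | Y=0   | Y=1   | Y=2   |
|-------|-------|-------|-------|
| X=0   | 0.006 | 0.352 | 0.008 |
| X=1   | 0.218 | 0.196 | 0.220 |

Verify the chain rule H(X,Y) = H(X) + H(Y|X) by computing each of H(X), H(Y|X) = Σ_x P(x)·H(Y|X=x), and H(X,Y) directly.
H(X) = 0.9476 bits, H(Y|X) = 1.1032 bits, H(X,Y) = 2.0507 bits

Marginal of X (row sums):
  P(X=0) = 0.006 + 0.352 + 0.008 = 0.366
  P(X=1) = 0.218 + 0.196 + 0.220 = 0.634
H(X) = -[0.366·log₂(0.366) + 0.634·log₂(0.634)]
  = 0.530731 + 0.416820 = 0.9476 bits

H(Y|X) = Σ_x P(x)·H(Y|X=x):
  X=0: P(X=0) = 0.366, P(Y|X=0) = (1/61, 176/183, 4/183) → H(Y|X=0) = 0.271903
  X=1: P(X=1) = 0.634, P(Y|X=1) = (109/317, 98/317, 110/317) → H(Y|X=1) = 1.583029
H(Y|X) = 0.366·0.271903 + 0.634·1.583029 = 1.1032 bits

H(X,Y) = -Σ_{x,y} P(x,y) log₂ P(x,y). Per-cell terms -P(x,y)·log₂P(x,y):
  X=0: 0.044285, 0.530236, 0.055726
  X=1: 0.479077, 0.460811, 0.480573
Sum of the 6 terms: H(X,Y) = 2.0507 bits

Chain rule check:
  H(X) + H(Y|X) = 0.9476 + 1.1032 = 2.0508 bits
  H(X,Y) = 2.0507 bits
✓ Chain rule verified (Δ = 0.0001 is 4-dp rounding noise: each of the three values was rounded independently).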